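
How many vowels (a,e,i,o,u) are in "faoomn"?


Input: faoomn
Checking each character:
  'f' at position 0: consonant
  'a' at position 1: vowel (running total: 1)
  'o' at position 2: vowel (running total: 2)
  'o' at position 3: vowel (running total: 3)
  'm' at position 4: consonant
  'n' at position 5: consonant
Total vowels: 3

3


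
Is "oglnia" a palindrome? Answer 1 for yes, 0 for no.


Input: oglnia
Reversed: ainlgo
  Compare pos 0 ('o') with pos 5 ('a'): MISMATCH
  Compare pos 1 ('g') with pos 4 ('i'): MISMATCH
  Compare pos 2 ('l') with pos 3 ('n'): MISMATCH
Result: not a palindrome

0


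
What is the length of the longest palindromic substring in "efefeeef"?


Input: "efefeeef"
Checking substrings for palindromes:
  [0:5] "efefe" (len 5) => palindrome
  [3:8] "feeef" (len 5) => palindrome
  [0:3] "efe" (len 3) => palindrome
  [1:4] "fef" (len 3) => palindrome
  [2:5] "efe" (len 3) => palindrome
  [4:7] "eee" (len 3) => palindrome
Longest palindromic substring: "efefe" with length 5

5


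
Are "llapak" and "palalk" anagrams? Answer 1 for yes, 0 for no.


Strings: "llapak", "palalk"
Sorted first:  aakllp
Sorted second: aakllp
Sorted forms match => anagrams

1


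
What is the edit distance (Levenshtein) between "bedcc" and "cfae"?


Computing edit distance: "bedcc" -> "cfae"
DP table:
           c    f    a    e
      0    1    2    3    4
  b   1    1    2    3    4
  e   2    2    2    3    3
  d   3    3    3    3    4
  c   4    3    4    4    4
  c   5    4    4    5    5
Edit distance = dp[5][4] = 5

5


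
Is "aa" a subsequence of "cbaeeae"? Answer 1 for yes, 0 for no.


Check if "aa" is a subsequence of "cbaeeae"
Greedy scan:
  Position 0 ('c'): no match needed
  Position 1 ('b'): no match needed
  Position 2 ('a'): matches sub[0] = 'a'
  Position 3 ('e'): no match needed
  Position 4 ('e'): no match needed
  Position 5 ('a'): matches sub[1] = 'a'
  Position 6 ('e'): no match needed
All 2 characters matched => is a subsequence

1


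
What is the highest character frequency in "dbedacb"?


Input: dbedacb
Character counts:
  'a': 1
  'b': 2
  'c': 1
  'd': 2
  'e': 1
Maximum frequency: 2

2


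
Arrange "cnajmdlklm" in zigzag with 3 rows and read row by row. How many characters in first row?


Zigzag "cnajmdlklm" into 3 rows:
Placing characters:
  'c' => row 0
  'n' => row 1
  'a' => row 2
  'j' => row 1
  'm' => row 0
  'd' => row 1
  'l' => row 2
  'k' => row 1
  'l' => row 0
  'm' => row 1
Rows:
  Row 0: "cml"
  Row 1: "njdkm"
  Row 2: "al"
First row length: 3

3


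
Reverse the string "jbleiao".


Input: jbleiao
Reading characters right to left:
  Position 6: 'o'
  Position 5: 'a'
  Position 4: 'i'
  Position 3: 'e'
  Position 2: 'l'
  Position 1: 'b'
  Position 0: 'j'
Reversed: oaielbj

oaielbj


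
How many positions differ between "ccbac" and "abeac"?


Comparing "ccbac" and "abeac" position by position:
  Position 0: 'c' vs 'a' => DIFFER
  Position 1: 'c' vs 'b' => DIFFER
  Position 2: 'b' vs 'e' => DIFFER
  Position 3: 'a' vs 'a' => same
  Position 4: 'c' vs 'c' => same
Positions that differ: 3

3


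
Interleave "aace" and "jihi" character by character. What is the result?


Interleaving "aace" and "jihi":
  Position 0: 'a' from first, 'j' from second => "aj"
  Position 1: 'a' from first, 'i' from second => "ai"
  Position 2: 'c' from first, 'h' from second => "ch"
  Position 3: 'e' from first, 'i' from second => "ei"
Result: ajaichei

ajaichei


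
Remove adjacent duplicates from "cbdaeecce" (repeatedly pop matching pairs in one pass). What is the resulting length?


Input: cbdaeecce
Stack-based adjacent duplicate removal:
  Read 'c': push. Stack: c
  Read 'b': push. Stack: cb
  Read 'd': push. Stack: cbd
  Read 'a': push. Stack: cbda
  Read 'e': push. Stack: cbdae
  Read 'e': matches stack top 'e' => pop. Stack: cbda
  Read 'c': push. Stack: cbdac
  Read 'c': matches stack top 'c' => pop. Stack: cbda
  Read 'e': push. Stack: cbdae
Final stack: "cbdae" (length 5)

5


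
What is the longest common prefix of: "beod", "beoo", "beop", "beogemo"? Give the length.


Words: beod, beoo, beop, beogemo
  Position 0: all 'b' => match
  Position 1: all 'e' => match
  Position 2: all 'o' => match
  Position 3: ('d', 'o', 'p', 'g') => mismatch, stop
LCP = "beo" (length 3)

3


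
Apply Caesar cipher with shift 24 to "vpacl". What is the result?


Caesar cipher: shift "vpacl" by 24
  'v' (pos 21) + 24 = pos 19 = 't'
  'p' (pos 15) + 24 = pos 13 = 'n'
  'a' (pos 0) + 24 = pos 24 = 'y'
  'c' (pos 2) + 24 = pos 0 = 'a'
  'l' (pos 11) + 24 = pos 9 = 'j'
Result: tnyaj

tnyaj


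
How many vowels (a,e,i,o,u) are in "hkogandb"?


Input: hkogandb
Checking each character:
  'h' at position 0: consonant
  'k' at position 1: consonant
  'o' at position 2: vowel (running total: 1)
  'g' at position 3: consonant
  'a' at position 4: vowel (running total: 2)
  'n' at position 5: consonant
  'd' at position 6: consonant
  'b' at position 7: consonant
Total vowels: 2

2


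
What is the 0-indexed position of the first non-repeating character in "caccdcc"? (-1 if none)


Input: caccdcc
Character frequencies:
  'a': 1
  'c': 5
  'd': 1
Scanning left to right for freq == 1:
  Position 0 ('c'): freq=5, skip
  Position 1 ('a'): unique! => answer = 1

1


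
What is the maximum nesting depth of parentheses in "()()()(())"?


Input: "()()()(())"
Tracking depth:
  Position 0 '(': depth becomes 1
  Position 1 ')': depth becomes 0
  Position 2 '(': depth becomes 1
  Position 3 ')': depth becomes 0
  Position 4 '(': depth becomes 1
  Position 5 ')': depth becomes 0
  Position 6 '(': depth becomes 1
  Position 7 '(': depth becomes 2
  Position 8 ')': depth becomes 1
  Position 9 ')': depth becomes 0
Maximum depth reached: 2

2


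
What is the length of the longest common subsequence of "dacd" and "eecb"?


LCS of "dacd" and "eecb"
DP table:
           e    e    c    b
      0    0    0    0    0
  d   0    0    0    0    0
  a   0    0    0    0    0
  c   0    0    0    1    1
  d   0    0    0    1    1
LCS length = dp[4][4] = 1

1


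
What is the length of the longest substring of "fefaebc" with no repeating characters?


Input: "fefaebc"
Sliding window (track last position of each char):
  Position 0 ('f'): window [0,0] length 1 -- new best
  Position 1 ('e'): window [0,1] length 2 -- new best
  Position 2 ('f'): repeat (last at 0), move window start to 1
  Position 2 ('f'): window [1,2] length 2
  Position 3 ('a'): window [1,3] length 3 -- new best
  Position 4 ('e'): repeat (last at 1), move window start to 2
  Position 4 ('e'): window [2,4] length 3
  Position 5 ('b'): window [2,5] length 4 -- new best
  Position 6 ('c'): window [2,6] length 5 -- new best
Longest substring with no repeats: "faebc" with length 5

5


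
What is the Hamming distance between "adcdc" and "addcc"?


Comparing "adcdc" and "addcc" position by position:
  Position 0: 'a' vs 'a' => same
  Position 1: 'd' vs 'd' => same
  Position 2: 'c' vs 'd' => differ
  Position 3: 'd' vs 'c' => differ
  Position 4: 'c' vs 'c' => same
Total differences (Hamming distance): 2

2


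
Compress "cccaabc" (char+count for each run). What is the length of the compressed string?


Input: cccaabc
Runs:
  'c' x 3 => "c3"
  'a' x 2 => "a2"
  'b' x 1 => "b1"
  'c' x 1 => "c1"
Compressed: "c3a2b1c1"
Compressed length: 8

8


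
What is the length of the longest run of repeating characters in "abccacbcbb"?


Input: "abccacbcbb"
Scanning for longest run:
  Position 1 ('b'): new char, reset run to 1
  Position 2 ('c'): new char, reset run to 1
  Position 3 ('c'): continues run of 'c', length=2
  Position 4 ('a'): new char, reset run to 1
  Position 5 ('c'): new char, reset run to 1
  Position 6 ('b'): new char, reset run to 1
  Position 7 ('c'): new char, reset run to 1
  Position 8 ('b'): new char, reset run to 1
  Position 9 ('b'): continues run of 'b', length=2
Longest run: 'c' with length 2

2


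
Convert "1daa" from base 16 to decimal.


Input: "1daa" in base 16
Positional expansion:
  Digit '1' (value 1) x 16^3 = 4096
  Digit 'd' (value 13) x 16^2 = 3328
  Digit 'a' (value 10) x 16^1 = 160
  Digit 'a' (value 10) x 16^0 = 10
Sum = 7594

7594


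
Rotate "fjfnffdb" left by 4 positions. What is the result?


Input: "fjfnffdb", rotate left by 4
First 4 characters: "fjfn"
Remaining characters: "ffdb"
Concatenate remaining + first: "ffdb" + "fjfn" = "ffdbfjfn"

ffdbfjfn


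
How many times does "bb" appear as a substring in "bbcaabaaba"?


Searching for "bb" in "bbcaabaaba"
Scanning each position:
  Position 0: "bb" => MATCH
  Position 1: "bc" => no
  Position 2: "ca" => no
  Position 3: "aa" => no
  Position 4: "ab" => no
  Position 5: "ba" => no
  Position 6: "aa" => no
  Position 7: "ab" => no
  Position 8: "ba" => no
Total occurrences: 1

1


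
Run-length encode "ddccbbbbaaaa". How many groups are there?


Input: ddccbbbbaaaa
Scanning for consecutive runs:
  Group 1: 'd' x 2 (positions 0-1)
  Group 2: 'c' x 2 (positions 2-3)
  Group 3: 'b' x 4 (positions 4-7)
  Group 4: 'a' x 4 (positions 8-11)
Total groups: 4

4


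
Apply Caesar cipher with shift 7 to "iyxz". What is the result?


Caesar cipher: shift "iyxz" by 7
  'i' (pos 8) + 7 = pos 15 = 'p'
  'y' (pos 24) + 7 = pos 5 = 'f'
  'x' (pos 23) + 7 = pos 4 = 'e'
  'z' (pos 25) + 7 = pos 6 = 'g'
Result: pfeg

pfeg


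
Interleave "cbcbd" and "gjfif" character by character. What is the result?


Interleaving "cbcbd" and "gjfif":
  Position 0: 'c' from first, 'g' from second => "cg"
  Position 1: 'b' from first, 'j' from second => "bj"
  Position 2: 'c' from first, 'f' from second => "cf"
  Position 3: 'b' from first, 'i' from second => "bi"
  Position 4: 'd' from first, 'f' from second => "df"
Result: cgbjcfbidf

cgbjcfbidf


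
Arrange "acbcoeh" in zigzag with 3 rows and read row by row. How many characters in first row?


Zigzag "acbcoeh" into 3 rows:
Placing characters:
  'a' => row 0
  'c' => row 1
  'b' => row 2
  'c' => row 1
  'o' => row 0
  'e' => row 1
  'h' => row 2
Rows:
  Row 0: "ao"
  Row 1: "cce"
  Row 2: "bh"
First row length: 2

2


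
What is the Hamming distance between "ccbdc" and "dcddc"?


Comparing "ccbdc" and "dcddc" position by position:
  Position 0: 'c' vs 'd' => differ
  Position 1: 'c' vs 'c' => same
  Position 2: 'b' vs 'd' => differ
  Position 3: 'd' vs 'd' => same
  Position 4: 'c' vs 'c' => same
Total differences (Hamming distance): 2

2


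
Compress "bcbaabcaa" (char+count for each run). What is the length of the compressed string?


Input: bcbaabcaa
Runs:
  'b' x 1 => "b1"
  'c' x 1 => "c1"
  'b' x 1 => "b1"
  'a' x 2 => "a2"
  'b' x 1 => "b1"
  'c' x 1 => "c1"
  'a' x 2 => "a2"
Compressed: "b1c1b1a2b1c1a2"
Compressed length: 14

14


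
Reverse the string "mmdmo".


Input: mmdmo
Reading characters right to left:
  Position 4: 'o'
  Position 3: 'm'
  Position 2: 'd'
  Position 1: 'm'
  Position 0: 'm'
Reversed: omdmm

omdmm


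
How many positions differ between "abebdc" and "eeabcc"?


Comparing "abebdc" and "eeabcc" position by position:
  Position 0: 'a' vs 'e' => DIFFER
  Position 1: 'b' vs 'e' => DIFFER
  Position 2: 'e' vs 'a' => DIFFER
  Position 3: 'b' vs 'b' => same
  Position 4: 'd' vs 'c' => DIFFER
  Position 5: 'c' vs 'c' => same
Positions that differ: 4

4


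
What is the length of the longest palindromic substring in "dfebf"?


Input: "dfebf"
Checking substrings for palindromes:
  No multi-char palindromic substrings found
Longest palindromic substring: "d" with length 1

1


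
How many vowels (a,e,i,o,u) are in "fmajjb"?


Input: fmajjb
Checking each character:
  'f' at position 0: consonant
  'm' at position 1: consonant
  'a' at position 2: vowel (running total: 1)
  'j' at position 3: consonant
  'j' at position 4: consonant
  'b' at position 5: consonant
Total vowels: 1

1


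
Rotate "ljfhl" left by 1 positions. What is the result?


Input: "ljfhl", rotate left by 1
First 1 characters: "l"
Remaining characters: "jfhl"
Concatenate remaining + first: "jfhl" + "l" = "jfhll"

jfhll


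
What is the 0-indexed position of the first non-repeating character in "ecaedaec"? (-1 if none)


Input: ecaedaec
Character frequencies:
  'a': 2
  'c': 2
  'd': 1
  'e': 3
Scanning left to right for freq == 1:
  Position 0 ('e'): freq=3, skip
  Position 1 ('c'): freq=2, skip
  Position 2 ('a'): freq=2, skip
  Position 3 ('e'): freq=3, skip
  Position 4 ('d'): unique! => answer = 4

4


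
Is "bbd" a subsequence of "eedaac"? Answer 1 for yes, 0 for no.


Check if "bbd" is a subsequence of "eedaac"
Greedy scan:
  Position 0 ('e'): no match needed
  Position 1 ('e'): no match needed
  Position 2 ('d'): no match needed
  Position 3 ('a'): no match needed
  Position 4 ('a'): no match needed
  Position 5 ('c'): no match needed
Only matched 0/3 characters => not a subsequence

0


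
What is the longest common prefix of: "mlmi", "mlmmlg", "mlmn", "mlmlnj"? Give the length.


Words: mlmi, mlmmlg, mlmn, mlmlnj
  Position 0: all 'm' => match
  Position 1: all 'l' => match
  Position 2: all 'm' => match
  Position 3: ('i', 'm', 'n', 'l') => mismatch, stop
LCP = "mlm" (length 3)

3


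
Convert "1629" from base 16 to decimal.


Input: "1629" in base 16
Positional expansion:
  Digit '1' (value 1) x 16^3 = 4096
  Digit '6' (value 6) x 16^2 = 1536
  Digit '2' (value 2) x 16^1 = 32
  Digit '9' (value 9) x 16^0 = 9
Sum = 5673

5673


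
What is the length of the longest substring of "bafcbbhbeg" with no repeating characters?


Input: "bafcbbhbeg"
Sliding window (track last position of each char):
  Position 0 ('b'): window [0,0] length 1 -- new best
  Position 1 ('a'): window [0,1] length 2 -- new best
  Position 2 ('f'): window [0,2] length 3 -- new best
  Position 3 ('c'): window [0,3] length 4 -- new best
  Position 4 ('b'): repeat (last at 0), move window start to 1
  Position 4 ('b'): window [1,4] length 4
  Position 5 ('b'): repeat (last at 4), move window start to 5
  Position 5 ('b'): window [5,5] length 1
  Position 6 ('h'): window [5,6] length 2
  Position 7 ('b'): repeat (last at 5), move window start to 6
  Position 7 ('b'): window [6,7] length 2
  Position 8 ('e'): window [6,8] length 3
  Position 9 ('g'): window [6,9] length 4
Longest substring with no repeats: "bafc" with length 4

4


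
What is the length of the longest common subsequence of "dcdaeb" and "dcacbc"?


LCS of "dcdaeb" and "dcacbc"
DP table:
           d    c    a    c    b    c
      0    0    0    0    0    0    0
  d   0    1    1    1    1    1    1
  c   0    1    2    2    2    2    2
  d   0    1    2    2    2    2    2
  a   0    1    2    3    3    3    3
  e   0    1    2    3    3    3    3
  b   0    1    2    3    3    4    4
LCS length = dp[6][6] = 4

4


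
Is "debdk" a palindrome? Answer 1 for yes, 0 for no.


Input: debdk
Reversed: kdbed
  Compare pos 0 ('d') with pos 4 ('k'): MISMATCH
  Compare pos 1 ('e') with pos 3 ('d'): MISMATCH
Result: not a palindrome

0


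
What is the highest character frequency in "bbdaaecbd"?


Input: bbdaaecbd
Character counts:
  'a': 2
  'b': 3
  'c': 1
  'd': 2
  'e': 1
Maximum frequency: 3

3


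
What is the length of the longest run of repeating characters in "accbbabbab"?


Input: "accbbabbab"
Scanning for longest run:
  Position 1 ('c'): new char, reset run to 1
  Position 2 ('c'): continues run of 'c', length=2
  Position 3 ('b'): new char, reset run to 1
  Position 4 ('b'): continues run of 'b', length=2
  Position 5 ('a'): new char, reset run to 1
  Position 6 ('b'): new char, reset run to 1
  Position 7 ('b'): continues run of 'b', length=2
  Position 8 ('a'): new char, reset run to 1
  Position 9 ('b'): new char, reset run to 1
Longest run: 'c' with length 2

2


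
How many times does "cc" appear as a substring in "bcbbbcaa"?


Searching for "cc" in "bcbbbcaa"
Scanning each position:
  Position 0: "bc" => no
  Position 1: "cb" => no
  Position 2: "bb" => no
  Position 3: "bb" => no
  Position 4: "bc" => no
  Position 5: "ca" => no
  Position 6: "aa" => no
Total occurrences: 0

0


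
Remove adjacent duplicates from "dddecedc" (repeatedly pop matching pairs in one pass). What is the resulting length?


Input: dddecedc
Stack-based adjacent duplicate removal:
  Read 'd': push. Stack: d
  Read 'd': matches stack top 'd' => pop. Stack: (empty)
  Read 'd': push. Stack: d
  Read 'e': push. Stack: de
  Read 'c': push. Stack: dec
  Read 'e': push. Stack: dece
  Read 'd': push. Stack: deced
  Read 'c': push. Stack: decedc
Final stack: "decedc" (length 6)

6


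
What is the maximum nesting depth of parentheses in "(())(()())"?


Input: "(())(()())"
Tracking depth:
  Position 0 '(': depth becomes 1
  Position 1 '(': depth becomes 2
  Position 2 ')': depth becomes 1
  Position 3 ')': depth becomes 0
  Position 4 '(': depth becomes 1
  Position 5 '(': depth becomes 2
  Position 6 ')': depth becomes 1
  Position 7 '(': depth becomes 2
  Position 8 ')': depth becomes 1
  Position 9 ')': depth becomes 0
Maximum depth reached: 2

2


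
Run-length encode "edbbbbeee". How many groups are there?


Input: edbbbbeee
Scanning for consecutive runs:
  Group 1: 'e' x 1 (positions 0-0)
  Group 2: 'd' x 1 (positions 1-1)
  Group 3: 'b' x 4 (positions 2-5)
  Group 4: 'e' x 3 (positions 6-8)
Total groups: 4

4


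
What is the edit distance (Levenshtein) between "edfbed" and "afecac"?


Computing edit distance: "edfbed" -> "afecac"
DP table:
           a    f    e    c    a    c
      0    1    2    3    4    5    6
  e   1    1    2    2    3    4    5
  d   2    2    2    3    3    4    5
  f   3    3    2    3    4    4    5
  b   4    4    3    3    4    5    5
  e   5    5    4    3    4    5    6
  d   6    6    5    4    4    5    6
Edit distance = dp[6][6] = 6

6


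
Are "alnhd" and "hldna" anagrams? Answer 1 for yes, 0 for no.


Strings: "alnhd", "hldna"
Sorted first:  adhln
Sorted second: adhln
Sorted forms match => anagrams

1


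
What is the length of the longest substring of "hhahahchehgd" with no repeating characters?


Input: "hhahahchehgd"
Sliding window (track last position of each char):
  Position 0 ('h'): window [0,0] length 1 -- new best
  Position 1 ('h'): repeat (last at 0), move window start to 1
  Position 1 ('h'): window [1,1] length 1
  Position 2 ('a'): window [1,2] length 2 -- new best
  Position 3 ('h'): repeat (last at 1), move window start to 2
  Position 3 ('h'): window [2,3] length 2
  Position 4 ('a'): repeat (last at 2), move window start to 3
  Position 4 ('a'): window [3,4] length 2
  Position 5 ('h'): repeat (last at 3), move window start to 4
  Position 5 ('h'): window [4,5] length 2
  Position 6 ('c'): window [4,6] length 3 -- new best
  Position 7 ('h'): repeat (last at 5), move window start to 6
  Position 7 ('h'): window [6,7] length 2
  Position 8 ('e'): window [6,8] length 3
  Position 9 ('h'): repeat (last at 7), move window start to 8
  Position 9 ('h'): window [8,9] length 2
  Position 10 ('g'): window [8,10] length 3
  Position 11 ('d'): window [8,11] length 4 -- new best
Longest substring with no repeats: "ehgd" with length 4

4


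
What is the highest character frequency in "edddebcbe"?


Input: edddebcbe
Character counts:
  'b': 2
  'c': 1
  'd': 3
  'e': 3
Maximum frequency: 3

3


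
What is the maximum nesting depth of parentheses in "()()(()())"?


Input: "()()(()())"
Tracking depth:
  Position 0 '(': depth becomes 1
  Position 1 ')': depth becomes 0
  Position 2 '(': depth becomes 1
  Position 3 ')': depth becomes 0
  Position 4 '(': depth becomes 1
  Position 5 '(': depth becomes 2
  Position 6 ')': depth becomes 1
  Position 7 '(': depth becomes 2
  Position 8 ')': depth becomes 1
  Position 9 ')': depth becomes 0
Maximum depth reached: 2

2


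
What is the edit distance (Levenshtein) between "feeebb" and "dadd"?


Computing edit distance: "feeebb" -> "dadd"
DP table:
           d    a    d    d
      0    1    2    3    4
  f   1    1    2    3    4
  e   2    2    2    3    4
  e   3    3    3    3    4
  e   4    4    4    4    4
  b   5    5    5    5    5
  b   6    6    6    6    6
Edit distance = dp[6][4] = 6

6


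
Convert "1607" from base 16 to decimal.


Input: "1607" in base 16
Positional expansion:
  Digit '1' (value 1) x 16^3 = 4096
  Digit '6' (value 6) x 16^2 = 1536
  Digit '0' (value 0) x 16^1 = 0
  Digit '7' (value 7) x 16^0 = 7
Sum = 5639

5639


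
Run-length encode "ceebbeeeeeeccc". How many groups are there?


Input: ceebbeeeeeeccc
Scanning for consecutive runs:
  Group 1: 'c' x 1 (positions 0-0)
  Group 2: 'e' x 2 (positions 1-2)
  Group 3: 'b' x 2 (positions 3-4)
  Group 4: 'e' x 6 (positions 5-10)
  Group 5: 'c' x 3 (positions 11-13)
Total groups: 5

5


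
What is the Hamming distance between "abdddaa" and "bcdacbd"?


Comparing "abdddaa" and "bcdacbd" position by position:
  Position 0: 'a' vs 'b' => differ
  Position 1: 'b' vs 'c' => differ
  Position 2: 'd' vs 'd' => same
  Position 3: 'd' vs 'a' => differ
  Position 4: 'd' vs 'c' => differ
  Position 5: 'a' vs 'b' => differ
  Position 6: 'a' vs 'd' => differ
Total differences (Hamming distance): 6

6


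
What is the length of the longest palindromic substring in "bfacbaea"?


Input: "bfacbaea"
Checking substrings for palindromes:
  [5:8] "aea" (len 3) => palindrome
Longest palindromic substring: "aea" with length 3

3


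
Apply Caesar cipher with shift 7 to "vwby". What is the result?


Caesar cipher: shift "vwby" by 7
  'v' (pos 21) + 7 = pos 2 = 'c'
  'w' (pos 22) + 7 = pos 3 = 'd'
  'b' (pos 1) + 7 = pos 8 = 'i'
  'y' (pos 24) + 7 = pos 5 = 'f'
Result: cdif

cdif


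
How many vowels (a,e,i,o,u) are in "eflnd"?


Input: eflnd
Checking each character:
  'e' at position 0: vowel (running total: 1)
  'f' at position 1: consonant
  'l' at position 2: consonant
  'n' at position 3: consonant
  'd' at position 4: consonant
Total vowels: 1

1


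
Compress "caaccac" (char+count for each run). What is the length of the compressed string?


Input: caaccac
Runs:
  'c' x 1 => "c1"
  'a' x 2 => "a2"
  'c' x 2 => "c2"
  'a' x 1 => "a1"
  'c' x 1 => "c1"
Compressed: "c1a2c2a1c1"
Compressed length: 10

10


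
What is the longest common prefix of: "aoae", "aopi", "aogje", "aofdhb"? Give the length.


Words: aoae, aopi, aogje, aofdhb
  Position 0: all 'a' => match
  Position 1: all 'o' => match
  Position 2: ('a', 'p', 'g', 'f') => mismatch, stop
LCP = "ao" (length 2)

2


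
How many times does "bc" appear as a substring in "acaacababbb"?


Searching for "bc" in "acaacababbb"
Scanning each position:
  Position 0: "ac" => no
  Position 1: "ca" => no
  Position 2: "aa" => no
  Position 3: "ac" => no
  Position 4: "ca" => no
  Position 5: "ab" => no
  Position 6: "ba" => no
  Position 7: "ab" => no
  Position 8: "bb" => no
  Position 9: "bb" => no
Total occurrences: 0

0


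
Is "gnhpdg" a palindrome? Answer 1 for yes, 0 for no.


Input: gnhpdg
Reversed: gdphng
  Compare pos 0 ('g') with pos 5 ('g'): match
  Compare pos 1 ('n') with pos 4 ('d'): MISMATCH
  Compare pos 2 ('h') with pos 3 ('p'): MISMATCH
Result: not a palindrome

0


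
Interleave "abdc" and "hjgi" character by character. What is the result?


Interleaving "abdc" and "hjgi":
  Position 0: 'a' from first, 'h' from second => "ah"
  Position 1: 'b' from first, 'j' from second => "bj"
  Position 2: 'd' from first, 'g' from second => "dg"
  Position 3: 'c' from first, 'i' from second => "ci"
Result: ahbjdgci

ahbjdgci


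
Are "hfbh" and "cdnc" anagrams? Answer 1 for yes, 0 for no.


Strings: "hfbh", "cdnc"
Sorted first:  bfhh
Sorted second: ccdn
Differ at position 0: 'b' vs 'c' => not anagrams

0


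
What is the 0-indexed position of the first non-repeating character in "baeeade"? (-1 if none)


Input: baeeade
Character frequencies:
  'a': 2
  'b': 1
  'd': 1
  'e': 3
Scanning left to right for freq == 1:
  Position 0 ('b'): unique! => answer = 0

0


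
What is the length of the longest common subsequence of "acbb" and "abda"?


LCS of "acbb" and "abda"
DP table:
           a    b    d    a
      0    0    0    0    0
  a   0    1    1    1    1
  c   0    1    1    1    1
  b   0    1    2    2    2
  b   0    1    2    2    2
LCS length = dp[4][4] = 2

2


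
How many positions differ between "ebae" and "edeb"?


Comparing "ebae" and "edeb" position by position:
  Position 0: 'e' vs 'e' => same
  Position 1: 'b' vs 'd' => DIFFER
  Position 2: 'a' vs 'e' => DIFFER
  Position 3: 'e' vs 'b' => DIFFER
Positions that differ: 3

3


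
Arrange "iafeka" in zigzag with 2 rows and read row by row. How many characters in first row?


Zigzag "iafeka" into 2 rows:
Placing characters:
  'i' => row 0
  'a' => row 1
  'f' => row 0
  'e' => row 1
  'k' => row 0
  'a' => row 1
Rows:
  Row 0: "ifk"
  Row 1: "aea"
First row length: 3

3


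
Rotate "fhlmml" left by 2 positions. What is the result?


Input: "fhlmml", rotate left by 2
First 2 characters: "fh"
Remaining characters: "lmml"
Concatenate remaining + first: "lmml" + "fh" = "lmmlfh"

lmmlfh


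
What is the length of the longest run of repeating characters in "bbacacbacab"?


Input: "bbacacbacab"
Scanning for longest run:
  Position 1 ('b'): continues run of 'b', length=2
  Position 2 ('a'): new char, reset run to 1
  Position 3 ('c'): new char, reset run to 1
  Position 4 ('a'): new char, reset run to 1
  Position 5 ('c'): new char, reset run to 1
  Position 6 ('b'): new char, reset run to 1
  Position 7 ('a'): new char, reset run to 1
  Position 8 ('c'): new char, reset run to 1
  Position 9 ('a'): new char, reset run to 1
  Position 10 ('b'): new char, reset run to 1
Longest run: 'b' with length 2

2


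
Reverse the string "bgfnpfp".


Input: bgfnpfp
Reading characters right to left:
  Position 6: 'p'
  Position 5: 'f'
  Position 4: 'p'
  Position 3: 'n'
  Position 2: 'f'
  Position 1: 'g'
  Position 0: 'b'
Reversed: pfpnfgb

pfpnfgb


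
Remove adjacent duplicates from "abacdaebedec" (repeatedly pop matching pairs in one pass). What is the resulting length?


Input: abacdaebedec
Stack-based adjacent duplicate removal:
  Read 'a': push. Stack: a
  Read 'b': push. Stack: ab
  Read 'a': push. Stack: aba
  Read 'c': push. Stack: abac
  Read 'd': push. Stack: abacd
  Read 'a': push. Stack: abacda
  Read 'e': push. Stack: abacdae
  Read 'b': push. Stack: abacdaeb
  Read 'e': push. Stack: abacdaebe
  Read 'd': push. Stack: abacdaebed
  Read 'e': push. Stack: abacdaebede
  Read 'c': push. Stack: abacdaebedec
Final stack: "abacdaebedec" (length 12)

12


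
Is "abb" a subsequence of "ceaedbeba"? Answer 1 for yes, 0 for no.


Check if "abb" is a subsequence of "ceaedbeba"
Greedy scan:
  Position 0 ('c'): no match needed
  Position 1 ('e'): no match needed
  Position 2 ('a'): matches sub[0] = 'a'
  Position 3 ('e'): no match needed
  Position 4 ('d'): no match needed
  Position 5 ('b'): matches sub[1] = 'b'
  Position 6 ('e'): no match needed
  Position 7 ('b'): matches sub[2] = 'b'
  Position 8 ('a'): no match needed
All 3 characters matched => is a subsequence

1


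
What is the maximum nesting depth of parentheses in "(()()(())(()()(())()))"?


Input: "(()()(())(()()(())()))"
Tracking depth:
  Position 0 '(': depth becomes 1
  Position 1 '(': depth becomes 2
  Position 2 ')': depth becomes 1
  Position 3 '(': depth becomes 2
  Position 4 ')': depth becomes 1
  Position 5 '(': depth becomes 2
  Position 6 '(': depth becomes 3
  Position 7 ')': depth becomes 2
  Position 8 ')': depth becomes 1
  Position 9 '(': depth becomes 2
  Position 10 '(': depth becomes 3
  Position 11 ')': depth becomes 2
  Position 12 '(': depth becomes 3
  Position 13 ')': depth becomes 2
  Position 14 '(': depth becomes 3
  Position 15 '(': depth becomes 4
  Position 16 ')': depth becomes 3
  Position 17 ')': depth becomes 2
  Position 18 '(': depth becomes 3
  Position 19 ')': depth becomes 2
  Position 20 ')': depth becomes 1
  Position 21 ')': depth becomes 0
Maximum depth reached: 4

4


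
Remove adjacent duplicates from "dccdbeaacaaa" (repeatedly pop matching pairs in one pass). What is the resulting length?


Input: dccdbeaacaaa
Stack-based adjacent duplicate removal:
  Read 'd': push. Stack: d
  Read 'c': push. Stack: dc
  Read 'c': matches stack top 'c' => pop. Stack: d
  Read 'd': matches stack top 'd' => pop. Stack: (empty)
  Read 'b': push. Stack: b
  Read 'e': push. Stack: be
  Read 'a': push. Stack: bea
  Read 'a': matches stack top 'a' => pop. Stack: be
  Read 'c': push. Stack: bec
  Read 'a': push. Stack: beca
  Read 'a': matches stack top 'a' => pop. Stack: bec
  Read 'a': push. Stack: beca
Final stack: "beca" (length 4)

4


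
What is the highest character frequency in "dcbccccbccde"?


Input: dcbccccbccde
Character counts:
  'b': 2
  'c': 7
  'd': 2
  'e': 1
Maximum frequency: 7

7


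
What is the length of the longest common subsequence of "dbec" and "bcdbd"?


LCS of "dbec" and "bcdbd"
DP table:
           b    c    d    b    d
      0    0    0    0    0    0
  d   0    0    0    1    1    1
  b   0    1    1    1    2    2
  e   0    1    1    1    2    2
  c   0    1    2    2    2    2
LCS length = dp[4][5] = 2

2


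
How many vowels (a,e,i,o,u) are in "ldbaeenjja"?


Input: ldbaeenjja
Checking each character:
  'l' at position 0: consonant
  'd' at position 1: consonant
  'b' at position 2: consonant
  'a' at position 3: vowel (running total: 1)
  'e' at position 4: vowel (running total: 2)
  'e' at position 5: vowel (running total: 3)
  'n' at position 6: consonant
  'j' at position 7: consonant
  'j' at position 8: consonant
  'a' at position 9: vowel (running total: 4)
Total vowels: 4

4


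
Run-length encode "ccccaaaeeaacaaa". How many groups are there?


Input: ccccaaaeeaacaaa
Scanning for consecutive runs:
  Group 1: 'c' x 4 (positions 0-3)
  Group 2: 'a' x 3 (positions 4-6)
  Group 3: 'e' x 2 (positions 7-8)
  Group 4: 'a' x 2 (positions 9-10)
  Group 5: 'c' x 1 (positions 11-11)
  Group 6: 'a' x 3 (positions 12-14)
Total groups: 6

6


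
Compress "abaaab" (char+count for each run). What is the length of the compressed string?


Input: abaaab
Runs:
  'a' x 1 => "a1"
  'b' x 1 => "b1"
  'a' x 3 => "a3"
  'b' x 1 => "b1"
Compressed: "a1b1a3b1"
Compressed length: 8

8


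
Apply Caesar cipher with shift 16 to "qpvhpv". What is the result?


Caesar cipher: shift "qpvhpv" by 16
  'q' (pos 16) + 16 = pos 6 = 'g'
  'p' (pos 15) + 16 = pos 5 = 'f'
  'v' (pos 21) + 16 = pos 11 = 'l'
  'h' (pos 7) + 16 = pos 23 = 'x'
  'p' (pos 15) + 16 = pos 5 = 'f'
  'v' (pos 21) + 16 = pos 11 = 'l'
Result: gflxfl

gflxfl


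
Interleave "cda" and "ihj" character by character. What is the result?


Interleaving "cda" and "ihj":
  Position 0: 'c' from first, 'i' from second => "ci"
  Position 1: 'd' from first, 'h' from second => "dh"
  Position 2: 'a' from first, 'j' from second => "aj"
Result: cidhaj

cidhaj


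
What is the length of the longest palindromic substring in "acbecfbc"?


Input: "acbecfbc"
Checking substrings for palindromes:
  No multi-char palindromic substrings found
Longest palindromic substring: "a" with length 1

1


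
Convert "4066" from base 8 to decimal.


Input: "4066" in base 8
Positional expansion:
  Digit '4' (value 4) x 8^3 = 2048
  Digit '0' (value 0) x 8^2 = 0
  Digit '6' (value 6) x 8^1 = 48
  Digit '6' (value 6) x 8^0 = 6
Sum = 2102

2102


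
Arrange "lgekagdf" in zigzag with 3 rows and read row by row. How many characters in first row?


Zigzag "lgekagdf" into 3 rows:
Placing characters:
  'l' => row 0
  'g' => row 1
  'e' => row 2
  'k' => row 1
  'a' => row 0
  'g' => row 1
  'd' => row 2
  'f' => row 1
Rows:
  Row 0: "la"
  Row 1: "gkgf"
  Row 2: "ed"
First row length: 2

2


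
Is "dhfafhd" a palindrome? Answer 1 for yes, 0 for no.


Input: dhfafhd
Reversed: dhfafhd
  Compare pos 0 ('d') with pos 6 ('d'): match
  Compare pos 1 ('h') with pos 5 ('h'): match
  Compare pos 2 ('f') with pos 4 ('f'): match
Result: palindrome

1


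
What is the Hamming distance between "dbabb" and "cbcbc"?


Comparing "dbabb" and "cbcbc" position by position:
  Position 0: 'd' vs 'c' => differ
  Position 1: 'b' vs 'b' => same
  Position 2: 'a' vs 'c' => differ
  Position 3: 'b' vs 'b' => same
  Position 4: 'b' vs 'c' => differ
Total differences (Hamming distance): 3

3


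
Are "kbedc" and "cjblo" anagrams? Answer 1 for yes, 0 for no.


Strings: "kbedc", "cjblo"
Sorted first:  bcdek
Sorted second: bcjlo
Differ at position 2: 'd' vs 'j' => not anagrams

0


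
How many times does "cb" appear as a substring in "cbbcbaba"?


Searching for "cb" in "cbbcbaba"
Scanning each position:
  Position 0: "cb" => MATCH
  Position 1: "bb" => no
  Position 2: "bc" => no
  Position 3: "cb" => MATCH
  Position 4: "ba" => no
  Position 5: "ab" => no
  Position 6: "ba" => no
Total occurrences: 2

2


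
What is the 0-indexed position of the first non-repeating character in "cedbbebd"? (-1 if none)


Input: cedbbebd
Character frequencies:
  'b': 3
  'c': 1
  'd': 2
  'e': 2
Scanning left to right for freq == 1:
  Position 0 ('c'): unique! => answer = 0

0


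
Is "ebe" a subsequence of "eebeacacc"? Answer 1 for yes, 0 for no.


Check if "ebe" is a subsequence of "eebeacacc"
Greedy scan:
  Position 0 ('e'): matches sub[0] = 'e'
  Position 1 ('e'): no match needed
  Position 2 ('b'): matches sub[1] = 'b'
  Position 3 ('e'): matches sub[2] = 'e'
  Position 4 ('a'): no match needed
  Position 5 ('c'): no match needed
  Position 6 ('a'): no match needed
  Position 7 ('c'): no match needed
  Position 8 ('c'): no match needed
All 3 characters matched => is a subsequence

1


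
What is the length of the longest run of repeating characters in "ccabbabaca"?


Input: "ccabbabaca"
Scanning for longest run:
  Position 1 ('c'): continues run of 'c', length=2
  Position 2 ('a'): new char, reset run to 1
  Position 3 ('b'): new char, reset run to 1
  Position 4 ('b'): continues run of 'b', length=2
  Position 5 ('a'): new char, reset run to 1
  Position 6 ('b'): new char, reset run to 1
  Position 7 ('a'): new char, reset run to 1
  Position 8 ('c'): new char, reset run to 1
  Position 9 ('a'): new char, reset run to 1
Longest run: 'c' with length 2

2


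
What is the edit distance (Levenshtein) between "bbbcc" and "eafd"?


Computing edit distance: "bbbcc" -> "eafd"
DP table:
           e    a    f    d
      0    1    2    3    4
  b   1    1    2    3    4
  b   2    2    2    3    4
  b   3    3    3    3    4
  c   4    4    4    4    4
  c   5    5    5    5    5
Edit distance = dp[5][4] = 5

5


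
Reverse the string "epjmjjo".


Input: epjmjjo
Reading characters right to left:
  Position 6: 'o'
  Position 5: 'j'
  Position 4: 'j'
  Position 3: 'm'
  Position 2: 'j'
  Position 1: 'p'
  Position 0: 'e'
Reversed: ojjmjpe

ojjmjpe


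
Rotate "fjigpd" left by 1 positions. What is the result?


Input: "fjigpd", rotate left by 1
First 1 characters: "f"
Remaining characters: "jigpd"
Concatenate remaining + first: "jigpd" + "f" = "jigpdf"

jigpdf


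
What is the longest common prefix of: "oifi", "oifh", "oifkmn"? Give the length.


Words: oifi, oifh, oifkmn
  Position 0: all 'o' => match
  Position 1: all 'i' => match
  Position 2: all 'f' => match
  Position 3: ('i', 'h', 'k') => mismatch, stop
LCP = "oif" (length 3)

3


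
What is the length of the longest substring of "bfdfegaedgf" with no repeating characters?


Input: "bfdfegaedgf"
Sliding window (track last position of each char):
  Position 0 ('b'): window [0,0] length 1 -- new best
  Position 1 ('f'): window [0,1] length 2 -- new best
  Position 2 ('d'): window [0,2] length 3 -- new best
  Position 3 ('f'): repeat (last at 1), move window start to 2
  Position 3 ('f'): window [2,3] length 2
  Position 4 ('e'): window [2,4] length 3
  Position 5 ('g'): window [2,5] length 4 -- new best
  Position 6 ('a'): window [2,6] length 5 -- new best
  Position 7 ('e'): repeat (last at 4), move window start to 5
  Position 7 ('e'): window [5,7] length 3
  Position 8 ('d'): window [5,8] length 4
  Position 9 ('g'): repeat (last at 5), move window start to 6
  Position 9 ('g'): window [6,9] length 4
  Position 10 ('f'): window [6,10] length 5
Longest substring with no repeats: "dfega" with length 5

5


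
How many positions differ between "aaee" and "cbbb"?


Comparing "aaee" and "cbbb" position by position:
  Position 0: 'a' vs 'c' => DIFFER
  Position 1: 'a' vs 'b' => DIFFER
  Position 2: 'e' vs 'b' => DIFFER
  Position 3: 'e' vs 'b' => DIFFER
Positions that differ: 4

4


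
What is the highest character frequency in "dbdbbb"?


Input: dbdbbb
Character counts:
  'b': 4
  'd': 2
Maximum frequency: 4

4


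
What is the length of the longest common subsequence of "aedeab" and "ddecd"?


LCS of "aedeab" and "ddecd"
DP table:
           d    d    e    c    d
      0    0    0    0    0    0
  a   0    0    0    0    0    0
  e   0    0    0    1    1    1
  d   0    1    1    1    1    2
  e   0    1    1    2    2    2
  a   0    1    1    2    2    2
  b   0    1    1    2    2    2
LCS length = dp[6][5] = 2

2


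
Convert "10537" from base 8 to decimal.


Input: "10537" in base 8
Positional expansion:
  Digit '1' (value 1) x 8^4 = 4096
  Digit '0' (value 0) x 8^3 = 0
  Digit '5' (value 5) x 8^2 = 320
  Digit '3' (value 3) x 8^1 = 24
  Digit '7' (value 7) x 8^0 = 7
Sum = 4447

4447


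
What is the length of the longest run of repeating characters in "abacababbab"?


Input: "abacababbab"
Scanning for longest run:
  Position 1 ('b'): new char, reset run to 1
  Position 2 ('a'): new char, reset run to 1
  Position 3 ('c'): new char, reset run to 1
  Position 4 ('a'): new char, reset run to 1
  Position 5 ('b'): new char, reset run to 1
  Position 6 ('a'): new char, reset run to 1
  Position 7 ('b'): new char, reset run to 1
  Position 8 ('b'): continues run of 'b', length=2
  Position 9 ('a'): new char, reset run to 1
  Position 10 ('b'): new char, reset run to 1
Longest run: 'b' with length 2

2


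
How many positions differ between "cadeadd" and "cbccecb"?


Comparing "cadeadd" and "cbccecb" position by position:
  Position 0: 'c' vs 'c' => same
  Position 1: 'a' vs 'b' => DIFFER
  Position 2: 'd' vs 'c' => DIFFER
  Position 3: 'e' vs 'c' => DIFFER
  Position 4: 'a' vs 'e' => DIFFER
  Position 5: 'd' vs 'c' => DIFFER
  Position 6: 'd' vs 'b' => DIFFER
Positions that differ: 6

6


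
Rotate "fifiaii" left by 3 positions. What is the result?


Input: "fifiaii", rotate left by 3
First 3 characters: "fif"
Remaining characters: "iaii"
Concatenate remaining + first: "iaii" + "fif" = "iaiifif"

iaiifif


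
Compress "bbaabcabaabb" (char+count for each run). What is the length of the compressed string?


Input: bbaabcabaabb
Runs:
  'b' x 2 => "b2"
  'a' x 2 => "a2"
  'b' x 1 => "b1"
  'c' x 1 => "c1"
  'a' x 1 => "a1"
  'b' x 1 => "b1"
  'a' x 2 => "a2"
  'b' x 2 => "b2"
Compressed: "b2a2b1c1a1b1a2b2"
Compressed length: 16

16


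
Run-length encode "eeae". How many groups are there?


Input: eeae
Scanning for consecutive runs:
  Group 1: 'e' x 2 (positions 0-1)
  Group 2: 'a' x 1 (positions 2-2)
  Group 3: 'e' x 1 (positions 3-3)
Total groups: 3

3


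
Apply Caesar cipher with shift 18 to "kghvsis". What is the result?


Caesar cipher: shift "kghvsis" by 18
  'k' (pos 10) + 18 = pos 2 = 'c'
  'g' (pos 6) + 18 = pos 24 = 'y'
  'h' (pos 7) + 18 = pos 25 = 'z'
  'v' (pos 21) + 18 = pos 13 = 'n'
  's' (pos 18) + 18 = pos 10 = 'k'
  'i' (pos 8) + 18 = pos 0 = 'a'
  's' (pos 18) + 18 = pos 10 = 'k'
Result: cyznkak

cyznkak


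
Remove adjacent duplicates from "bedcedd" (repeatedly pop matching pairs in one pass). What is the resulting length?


Input: bedcedd
Stack-based adjacent duplicate removal:
  Read 'b': push. Stack: b
  Read 'e': push. Stack: be
  Read 'd': push. Stack: bed
  Read 'c': push. Stack: bedc
  Read 'e': push. Stack: bedce
  Read 'd': push. Stack: bedced
  Read 'd': matches stack top 'd' => pop. Stack: bedce
Final stack: "bedce" (length 5)

5
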